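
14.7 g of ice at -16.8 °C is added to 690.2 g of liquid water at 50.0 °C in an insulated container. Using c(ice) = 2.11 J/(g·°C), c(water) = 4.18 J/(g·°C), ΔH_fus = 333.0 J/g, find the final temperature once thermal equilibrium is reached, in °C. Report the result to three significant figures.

T_f = 47.1 °C

Heat to bring ice to 0 °C and melt it: q₁ = 14.7×2.11×16.8 + 14.7×333.0 = 5416.2 J
Heat the water can supply cooling to 0 °C: 690.2×4.18×50.0 = 144252 J > q₁, so all ice melts.
Energy balance: 690.2×4.18×(50.0 − T) = 5416.2 + 14.7×4.18×(T − 0)
2885.036(50.0 − T) = 5416.2 + 61.446 T
144252 − 5416.2 = 2946.482 T
T = 138835.8 / 2946.482 = 47.12 °C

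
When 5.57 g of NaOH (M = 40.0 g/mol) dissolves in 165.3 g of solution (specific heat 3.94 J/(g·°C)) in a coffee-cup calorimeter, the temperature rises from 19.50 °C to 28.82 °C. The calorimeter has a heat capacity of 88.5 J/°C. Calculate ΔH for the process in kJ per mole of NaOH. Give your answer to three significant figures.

ΔH = -49.5 kJ/mol

|ΔT| = |28.82 − 19.50| = 9.32 °C
|q_surr| = (165.3 × 3.94 + 88.5) × 9.32 = 739.782 × 9.32 = 6895 J
n(NaOH) = 5.57 / 40.0 = 0.1393 mol
Temperature rose, so q_rxn = −|q_surr| = -6.895 kJ
ΔH = q_rxn / n = -49.50 kJ/mol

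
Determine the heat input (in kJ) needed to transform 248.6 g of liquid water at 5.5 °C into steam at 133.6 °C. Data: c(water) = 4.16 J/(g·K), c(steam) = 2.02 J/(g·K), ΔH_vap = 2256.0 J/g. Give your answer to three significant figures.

q = 675 kJ

q1 (heat water 5.5→100.0 °C): 248.6 × 4.16 × 94.5 = 97730 J
q2 (vaporize at 100 °C): 248.6 × 2256.0 = 560842 J
q3 (heat steam 100.0→133.6 °C): 248.6 × 2.02 × 33.6 = 16873 J
Total: 97730 + 560842 + 16873 = 675445 J = 675 kJ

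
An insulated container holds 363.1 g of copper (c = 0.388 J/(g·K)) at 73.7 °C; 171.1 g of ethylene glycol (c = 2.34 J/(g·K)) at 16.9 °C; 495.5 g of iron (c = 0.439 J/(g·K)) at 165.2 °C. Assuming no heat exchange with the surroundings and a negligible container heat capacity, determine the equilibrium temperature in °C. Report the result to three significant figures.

Σ mᵢcᵢ(T − Tᵢ) = 0  ⇒  T = Σ mᵢcᵢTᵢ / Σ mᵢcᵢ
Σ mᵢcᵢ = 363.1×0.388 + 171.1×2.34 + 495.5×0.439 = 758.7813
Σ mᵢcᵢTᵢ = 140.8828×73.7 + 400.374×16.9 + 217.5245×165.2 = 53084
T = 53084 / 758.7813 = 69.96 °C

T_f = 70.0 °C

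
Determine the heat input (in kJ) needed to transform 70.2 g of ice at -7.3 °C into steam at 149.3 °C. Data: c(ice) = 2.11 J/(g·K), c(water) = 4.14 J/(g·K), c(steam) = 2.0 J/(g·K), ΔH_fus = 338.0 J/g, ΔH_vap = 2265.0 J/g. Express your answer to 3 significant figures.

q1 (heat ice -7.3→0.0 °C): 70.2 × 2.11 × 7.3 = 1081 J
q2 (melt at 0 °C): 70.2 × 338.0 = 23728 J
q3 (heat water 0.0→100.0 °C): 70.2 × 4.14 × 100.0 = 29063 J
q4 (vaporize at 100 °C): 70.2 × 2265.0 = 159003 J
q5 (heat steam 100.0→149.3 °C): 70.2 × 2.0 × 49.3 = 6922 J
Total: 1081 + 23728 + 29063 + 159003 + 6922 = 219797 J = 220 kJ

q = 220 kJ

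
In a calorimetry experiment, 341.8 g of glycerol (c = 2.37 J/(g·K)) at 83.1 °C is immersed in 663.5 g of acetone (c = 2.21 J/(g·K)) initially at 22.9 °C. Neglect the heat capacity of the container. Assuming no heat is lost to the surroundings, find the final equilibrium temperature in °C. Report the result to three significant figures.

T_f = 44.3 °C

Heat lost by glycerol = heat gained by acetone.
(341.8)(2.37)(83.1 − T) = (663.5)(2.21)(T − 22.9)
810.066 (83.1 − T) = 1466.335 (T − 22.9)
67316 − 810.066 T = 1466.335 T − 33579
100895 = 2276.401 T
T = 44.32 °C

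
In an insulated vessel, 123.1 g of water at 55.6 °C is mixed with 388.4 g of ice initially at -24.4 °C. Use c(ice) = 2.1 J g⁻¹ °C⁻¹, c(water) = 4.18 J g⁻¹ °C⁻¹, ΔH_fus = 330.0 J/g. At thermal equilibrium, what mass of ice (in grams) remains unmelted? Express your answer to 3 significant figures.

Heat to warm all ice to 0 °C: 388.4×2.1×24.4 = 19902 J
Heat released by water cooling to 0 °C: 123.1×4.18×55.6 = 28609 J
28609 J < 19902 + 388.4×330.0 = 148074 J, so not all ice melts; final T = 0 °C.
Heat left for melting: 28609 − 19902 = 8707 J
Mass melted = 8707 / 330.0 = 26.38 g
Ice remaining = 388.4 − 26.38 = 362.02 g

m_ice remaining = 362 g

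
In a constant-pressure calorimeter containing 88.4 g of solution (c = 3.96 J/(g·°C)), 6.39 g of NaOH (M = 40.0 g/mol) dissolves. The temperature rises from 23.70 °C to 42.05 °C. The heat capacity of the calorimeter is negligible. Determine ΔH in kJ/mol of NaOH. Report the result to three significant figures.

|ΔT| = |42.05 − 23.70| = 18.35 °C
|q_surr| = (88.4 × 3.96) × 18.35 = 350.064 × 18.35 = 6424 J
n(NaOH) = 6.39 / 40.0 = 0.1598 mol
Temperature rose, so q_rxn = −|q_surr| = -6.424 kJ
ΔH = q_rxn / n = -40.20 kJ/mol

ΔH = -40.2 kJ/mol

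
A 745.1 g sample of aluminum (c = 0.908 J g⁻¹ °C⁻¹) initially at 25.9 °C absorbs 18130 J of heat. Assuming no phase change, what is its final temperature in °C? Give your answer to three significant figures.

T_f = 52.7 °C

ΔT = q / (m c) = 18130 / (745.1 × 0.908) = 26.80 °C
T_f = 25.9 + 26.80 = 52.70 °C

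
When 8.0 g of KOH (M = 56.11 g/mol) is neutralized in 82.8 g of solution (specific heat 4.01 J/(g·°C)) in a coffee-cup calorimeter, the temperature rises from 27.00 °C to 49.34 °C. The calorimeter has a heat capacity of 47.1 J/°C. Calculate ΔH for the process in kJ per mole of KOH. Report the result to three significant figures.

ΔH = -59.4 kJ/mol

|ΔT| = |49.34 − 27.00| = 22.34 °C
|q_surr| = (82.8 × 4.01 + 47.1) × 22.34 = 379.128 × 22.34 = 8470 J
n(KOH) = 8.0 / 56.11 = 0.1426 mol
Temperature rose, so q_rxn = −|q_surr| = -8.470 kJ
ΔH = q_rxn / n = -59.40 kJ/mol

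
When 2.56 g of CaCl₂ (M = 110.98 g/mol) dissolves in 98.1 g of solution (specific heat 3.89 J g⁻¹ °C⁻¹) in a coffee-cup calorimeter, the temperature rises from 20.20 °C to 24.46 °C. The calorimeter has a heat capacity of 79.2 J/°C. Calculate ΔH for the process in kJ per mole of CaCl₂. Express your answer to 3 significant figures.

|ΔT| = |24.46 − 20.20| = 4.26 °C
|q_surr| = (98.1 × 3.89 + 79.2) × 4.26 = 460.809 × 4.26 = 1963 J
n(CaCl₂) = 2.56 / 110.98 = 0.02307 mol
Temperature rose, so q_rxn = −|q_surr| = -1.963 kJ
ΔH = q_rxn / n = -85.09 kJ/mol

ΔH = -85.1 kJ/mol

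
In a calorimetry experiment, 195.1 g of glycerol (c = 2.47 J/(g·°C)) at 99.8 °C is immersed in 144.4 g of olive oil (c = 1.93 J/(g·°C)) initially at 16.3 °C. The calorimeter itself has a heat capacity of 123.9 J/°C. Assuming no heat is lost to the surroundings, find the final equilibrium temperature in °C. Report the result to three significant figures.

Heat lost by glycerol = heat gained by olive oil + calorimeter.
(195.1)(2.47)(99.8 − T) = [(144.4)(1.93) + 123.9](T − 16.3)
481.897 (99.8 − T) = 402.592 (T − 16.3)
48093 − 481.897 T = 402.592 T − 6562.2
54655.2 = 884.489 T
T = 61.79 °C

T_f = 61.8 °C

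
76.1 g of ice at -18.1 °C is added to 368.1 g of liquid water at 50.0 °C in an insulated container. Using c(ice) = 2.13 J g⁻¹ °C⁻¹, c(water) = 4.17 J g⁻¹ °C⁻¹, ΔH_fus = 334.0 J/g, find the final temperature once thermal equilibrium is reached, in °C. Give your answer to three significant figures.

T_f = 26.1 °C

Heat to bring ice to 0 °C and melt it: q₁ = 76.1×2.13×18.1 + 76.1×334.0 = 28351 J
Heat the water can supply cooling to 0 °C: 368.1×4.17×50.0 = 76748.9 J > q₁, so all ice melts.
Energy balance: 368.1×4.17×(50.0 − T) = 28351 + 76.1×4.17×(T − 0)
1534.977(50.0 − T) = 28351 + 317.337 T
76748.9 − 28351 = 1852.314 T
T = 48397.9 / 1852.314 = 26.13 °C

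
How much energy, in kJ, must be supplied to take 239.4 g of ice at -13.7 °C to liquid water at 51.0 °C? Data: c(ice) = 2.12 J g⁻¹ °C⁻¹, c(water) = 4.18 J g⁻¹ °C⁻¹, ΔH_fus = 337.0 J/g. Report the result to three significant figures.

q1 (heat ice -13.7→0.0 °C): 239.4 × 2.12 × 13.7 = 6953 J
q2 (melt at 0 °C): 239.4 × 337.0 = 80678 J
q3 (heat water 0.0→51.0 °C): 239.4 × 4.18 × 51.0 = 51035 J
Total: 6953 + 80678 + 51035 = 138666 J = 139 kJ

q = 139 kJ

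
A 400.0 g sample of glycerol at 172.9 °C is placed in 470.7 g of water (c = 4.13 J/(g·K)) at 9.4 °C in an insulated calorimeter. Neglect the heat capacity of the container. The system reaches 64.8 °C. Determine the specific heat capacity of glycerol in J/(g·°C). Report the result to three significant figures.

q_gained = (470.7 × 4.13) × (64.8 − 9.4) = 107700 J
q_lost = 400.0 × c × (172.9 − 64.8) = 43240 c
Set equal: c = 107700 / 43240 = 2.49 J/(g·°C)

c = 2.49 J/(g·°C)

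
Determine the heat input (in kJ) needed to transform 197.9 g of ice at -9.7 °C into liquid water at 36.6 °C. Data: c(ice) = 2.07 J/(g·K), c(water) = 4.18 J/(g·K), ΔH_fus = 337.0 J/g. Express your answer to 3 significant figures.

q1 (heat ice -9.7→0.0 °C): 197.9 × 2.07 × 9.7 = 3974 J
q2 (melt at 0 °C): 197.9 × 337.0 = 66692 J
q3 (heat water 0.0→36.6 °C): 197.9 × 4.18 × 36.6 = 30276 J
Total: 3974 + 66692 + 30276 = 100942 J = 101 kJ

q = 101 kJ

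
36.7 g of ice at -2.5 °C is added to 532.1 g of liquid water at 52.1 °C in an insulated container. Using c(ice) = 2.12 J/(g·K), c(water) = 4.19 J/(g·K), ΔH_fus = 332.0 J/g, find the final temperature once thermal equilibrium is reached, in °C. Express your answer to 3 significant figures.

T_f = 43.5 °C

Heat to bring ice to 0 °C and melt it: q₁ = 36.7×2.12×2.5 + 36.7×332.0 = 12379 J
Heat the water can supply cooling to 0 °C: 532.1×4.19×52.1 = 116157 J > q₁, so all ice melts.
Energy balance: 532.1×4.19×(52.1 − T) = 12379 + 36.7×4.19×(T − 0)
2229.499(52.1 − T) = 12379 + 153.773 T
116157 − 12379 = 2383.272 T
T = 103778 / 2383.272 = 43.54 °C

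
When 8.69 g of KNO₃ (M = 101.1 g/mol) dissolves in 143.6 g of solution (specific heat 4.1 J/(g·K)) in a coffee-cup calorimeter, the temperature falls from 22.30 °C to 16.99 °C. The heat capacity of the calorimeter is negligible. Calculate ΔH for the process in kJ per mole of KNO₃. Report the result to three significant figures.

ΔH = 36.4 kJ/mol

|ΔT| = |16.99 − 22.30| = 5.31 °C
|q_surr| = (143.6 × 4.1) × 5.31 = 588.76 × 5.31 = 3126 J
n(KNO₃) = 8.69 / 101.1 = 0.08595 mol
Temperature fell, so q_rxn = +|q_surr| = 3.126 kJ
ΔH = q_rxn / n = 36.37 kJ/mol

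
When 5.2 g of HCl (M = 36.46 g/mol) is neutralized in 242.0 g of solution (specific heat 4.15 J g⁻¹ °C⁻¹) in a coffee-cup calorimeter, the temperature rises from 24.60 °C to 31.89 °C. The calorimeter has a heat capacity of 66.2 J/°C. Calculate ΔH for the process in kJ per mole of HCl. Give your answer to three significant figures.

ΔH = -54.7 kJ/mol

|ΔT| = |31.89 − 24.60| = 7.29 °C
|q_surr| = (242.0 × 4.15 + 66.2) × 7.29 = 1070.5 × 7.29 = 7804 J
n(HCl) = 5.2 / 36.46 = 0.1426 mol
Temperature rose, so q_rxn = −|q_surr| = -7.804 kJ
ΔH = q_rxn / n = -54.73 kJ/mol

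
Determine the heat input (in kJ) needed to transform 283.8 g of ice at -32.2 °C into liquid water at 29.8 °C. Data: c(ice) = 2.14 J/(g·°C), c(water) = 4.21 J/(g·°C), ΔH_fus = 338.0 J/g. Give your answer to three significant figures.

q1 (heat ice -32.2→0.0 °C): 283.8 × 2.14 × 32.2 = 19556 J
q2 (melt at 0 °C): 283.8 × 338.0 = 95924 J
q3 (heat water 0.0→29.8 °C): 283.8 × 4.21 × 29.8 = 35605 J
Total: 19556 + 95924 + 35605 = 151085 J = 151 kJ

q = 151 kJ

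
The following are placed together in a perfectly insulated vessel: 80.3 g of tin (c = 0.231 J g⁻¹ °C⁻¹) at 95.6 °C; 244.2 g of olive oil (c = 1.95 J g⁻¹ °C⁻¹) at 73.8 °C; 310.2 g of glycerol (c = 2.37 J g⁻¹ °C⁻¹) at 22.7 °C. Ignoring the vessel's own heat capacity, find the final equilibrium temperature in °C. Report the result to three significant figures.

T_f = 43.6 °C

Σ mᵢcᵢ(T − Tᵢ) = 0  ⇒  T = Σ mᵢcᵢTᵢ / Σ mᵢcᵢ
Σ mᵢcᵢ = 80.3×0.231 + 244.2×1.95 + 310.2×2.37 = 1229.9133
Σ mᵢcᵢTᵢ = 18.5493×95.6 + 476.19×73.8 + 735.174×22.7 = 53605
T = 53605 / 1229.9133 = 43.58 °C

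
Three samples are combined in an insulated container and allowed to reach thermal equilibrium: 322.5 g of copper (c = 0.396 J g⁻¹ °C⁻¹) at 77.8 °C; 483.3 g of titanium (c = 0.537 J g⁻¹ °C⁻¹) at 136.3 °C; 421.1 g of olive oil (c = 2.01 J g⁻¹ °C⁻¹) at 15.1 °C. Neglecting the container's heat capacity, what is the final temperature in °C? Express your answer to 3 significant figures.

Σ mᵢcᵢ(T − Tᵢ) = 0  ⇒  T = Σ mᵢcᵢTᵢ / Σ mᵢcᵢ
Σ mᵢcᵢ = 322.5×0.396 + 483.3×0.537 + 421.1×2.01 = 1233.6531
Σ mᵢcᵢTᵢ = 127.71×77.8 + 259.5321×136.3 + 846.411×15.1 = 58091
T = 58091 / 1233.6531 = 47.09 °C

T_f = 47.1 °C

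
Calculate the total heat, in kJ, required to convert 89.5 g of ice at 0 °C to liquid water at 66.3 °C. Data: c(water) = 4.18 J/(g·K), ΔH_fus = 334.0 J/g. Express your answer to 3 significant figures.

q1 (melt at 0 °C): 89.5 × 334.0 = 29893 J
q2 (heat water 0.0→66.3 °C): 89.5 × 4.18 × 66.3 = 24803 J
Total: 29893 + 24803 = 54696 J = 54.7 kJ

q = 54.7 kJ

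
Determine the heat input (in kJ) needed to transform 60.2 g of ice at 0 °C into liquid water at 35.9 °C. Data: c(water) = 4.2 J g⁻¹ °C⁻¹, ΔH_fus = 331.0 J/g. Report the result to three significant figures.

q1 (melt at 0 °C): 60.2 × 331.0 = 19926 J
q2 (heat water 0.0→35.9 °C): 60.2 × 4.2 × 35.9 = 9077 J
Total: 19926 + 9077 = 29003 J = 29.0 kJ

q = 29.0 kJ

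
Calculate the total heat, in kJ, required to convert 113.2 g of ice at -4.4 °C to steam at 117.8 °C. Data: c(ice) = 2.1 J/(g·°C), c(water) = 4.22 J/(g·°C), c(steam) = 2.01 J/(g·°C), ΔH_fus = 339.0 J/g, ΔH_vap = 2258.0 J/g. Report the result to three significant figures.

q = 347 kJ

q1 (heat ice -4.4→0.0 °C): 113.2 × 2.1 × 4.4 = 1046 J
q2 (melt at 0 °C): 113.2 × 339.0 = 38375 J
q3 (heat water 0.0→100.0 °C): 113.2 × 4.22 × 100.0 = 47770 J
q4 (vaporize at 100 °C): 113.2 × 2258.0 = 255606 J
q5 (heat steam 100.0→117.8 °C): 113.2 × 2.01 × 17.8 = 4050 J
Total: 1046 + 38375 + 47770 + 255606 + 4050 = 346847 J = 347 kJ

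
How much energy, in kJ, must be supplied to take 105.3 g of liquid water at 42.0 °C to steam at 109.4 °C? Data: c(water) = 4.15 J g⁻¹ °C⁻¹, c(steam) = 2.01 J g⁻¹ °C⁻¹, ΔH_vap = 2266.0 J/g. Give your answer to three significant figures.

q1 (heat water 42.0→100.0 °C): 105.3 × 4.15 × 58.0 = 25346 J
q2 (vaporize at 100 °C): 105.3 × 2266.0 = 238610 J
q3 (heat steam 100.0→109.4 °C): 105.3 × 2.01 × 9.4 = 1990 J
Total: 25346 + 238610 + 1990 = 265946 J = 266 kJ

q = 266 kJ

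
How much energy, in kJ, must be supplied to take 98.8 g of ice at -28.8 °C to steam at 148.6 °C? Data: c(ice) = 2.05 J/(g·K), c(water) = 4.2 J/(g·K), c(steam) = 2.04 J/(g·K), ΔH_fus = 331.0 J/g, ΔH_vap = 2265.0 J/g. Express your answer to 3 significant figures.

q1 (heat ice -28.8→0.0 °C): 98.8 × 2.05 × 28.8 = 5833 J
q2 (melt at 0 °C): 98.8 × 331.0 = 32703 J
q3 (heat water 0.0→100.0 °C): 98.8 × 4.2 × 100.0 = 41496 J
q4 (vaporize at 100 °C): 98.8 × 2265.0 = 223782 J
q5 (heat steam 100.0→148.6 °C): 98.8 × 2.04 × 48.6 = 9795 J
Total: 5833 + 32703 + 41496 + 223782 + 9795 = 313609 J = 314 kJ

q = 314 kJ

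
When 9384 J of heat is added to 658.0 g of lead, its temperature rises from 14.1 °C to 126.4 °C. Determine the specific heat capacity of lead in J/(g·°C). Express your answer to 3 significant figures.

c = q / (m ΔT) = 9384 / (658.0 × 112.3)
c = 9384 / 73893.4 = 0.127 J/(g·°C)

c = 0.127 J/(g·°C)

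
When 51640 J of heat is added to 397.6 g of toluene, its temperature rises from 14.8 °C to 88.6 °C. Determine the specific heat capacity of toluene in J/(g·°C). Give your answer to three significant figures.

c = q / (m ΔT) = 51640 / (397.6 × 73.8)
c = 51640 / 29342.88 = 1.76 J/(g·°C)

c = 1.76 J/(g·°C)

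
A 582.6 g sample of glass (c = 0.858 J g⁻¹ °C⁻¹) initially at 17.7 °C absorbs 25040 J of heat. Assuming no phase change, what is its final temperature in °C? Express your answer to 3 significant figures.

T_f = 67.8 °C

ΔT = q / (m c) = 25040 / (582.6 × 0.858) = 50.09 °C
T_f = 17.7 + 50.09 = 67.79 °C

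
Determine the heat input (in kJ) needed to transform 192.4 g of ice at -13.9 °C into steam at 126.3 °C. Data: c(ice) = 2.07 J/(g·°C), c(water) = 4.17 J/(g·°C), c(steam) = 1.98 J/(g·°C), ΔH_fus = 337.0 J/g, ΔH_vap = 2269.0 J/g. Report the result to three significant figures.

q1 (heat ice -13.9→0.0 °C): 192.4 × 2.07 × 13.9 = 5536 J
q2 (melt at 0 °C): 192.4 × 337.0 = 64839 J
q3 (heat water 0.0→100.0 °C): 192.4 × 4.17 × 100.0 = 80231 J
q4 (vaporize at 100 °C): 192.4 × 2269.0 = 436556 J
q5 (heat steam 100.0→126.3 °C): 192.4 × 1.98 × 26.3 = 10019 J
Total: 5536 + 64839 + 80231 + 436556 + 10019 = 597181 J = 597 kJ

q = 597 kJ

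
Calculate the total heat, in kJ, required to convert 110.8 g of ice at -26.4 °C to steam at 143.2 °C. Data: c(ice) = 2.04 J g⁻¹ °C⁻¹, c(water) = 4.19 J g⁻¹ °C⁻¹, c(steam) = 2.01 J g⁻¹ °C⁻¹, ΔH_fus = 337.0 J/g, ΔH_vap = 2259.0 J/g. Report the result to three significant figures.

q1 (heat ice -26.4→0.0 °C): 110.8 × 2.04 × 26.4 = 5967 J
q2 (melt at 0 °C): 110.8 × 337.0 = 37340 J
q3 (heat water 0.0→100.0 °C): 110.8 × 4.19 × 100.0 = 46425 J
q4 (vaporize at 100 °C): 110.8 × 2259.0 = 250297 J
q5 (heat steam 100.0→143.2 °C): 110.8 × 2.01 × 43.2 = 9621 J
Total: 5967 + 37340 + 46425 + 250297 + 9621 = 349650 J = 350 kJ

q = 350 kJ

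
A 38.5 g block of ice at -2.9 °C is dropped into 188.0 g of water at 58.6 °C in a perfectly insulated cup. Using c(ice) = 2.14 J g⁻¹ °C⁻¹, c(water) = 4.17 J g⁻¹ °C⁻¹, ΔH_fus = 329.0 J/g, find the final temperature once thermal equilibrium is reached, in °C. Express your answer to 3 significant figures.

Heat to bring ice to 0 °C and melt it: q₁ = 38.5×2.14×2.9 + 38.5×329.0 = 12905 J
Heat the water can supply cooling to 0 °C: 188.0×4.17×58.6 = 45940.1 J > q₁, so all ice melts.
Energy balance: 188.0×4.17×(58.6 − T) = 12905 + 38.5×4.17×(T − 0)
783.96(58.6 − T) = 12905 + 160.545 T
45940.1 − 12905 = 944.505 T
T = 33035.1 / 944.505 = 34.98 °C

T_f = 35.0 °C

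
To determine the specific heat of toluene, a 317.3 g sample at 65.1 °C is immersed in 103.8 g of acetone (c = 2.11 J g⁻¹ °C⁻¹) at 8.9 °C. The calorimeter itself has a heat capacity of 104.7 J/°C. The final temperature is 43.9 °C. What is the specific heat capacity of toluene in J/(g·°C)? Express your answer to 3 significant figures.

q_gained = (103.8 × 2.11 + 104.7) × (43.9 − 8.9) = 11330 J
q_lost = 317.3 × c × (65.1 − 43.9) = 6726.76 c
Set equal: c = 11330 / 6726.76 = 1.68 J/(g·°C)

c = 1.68 J/(g·°C)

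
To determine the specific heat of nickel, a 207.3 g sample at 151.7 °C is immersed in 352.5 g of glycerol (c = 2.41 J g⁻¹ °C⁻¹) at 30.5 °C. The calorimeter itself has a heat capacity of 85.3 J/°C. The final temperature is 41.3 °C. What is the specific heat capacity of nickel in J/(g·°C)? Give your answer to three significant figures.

q_gained = (352.5 × 2.41 + 85.3) × (41.3 − 30.5) = 10100 J
q_lost = 207.3 × c × (151.7 − 41.3) = 22885.92 c
Set equal: c = 10100 / 22885.92 = 0.441 J/(g·°C)

c = 0.441 J/(g·°C)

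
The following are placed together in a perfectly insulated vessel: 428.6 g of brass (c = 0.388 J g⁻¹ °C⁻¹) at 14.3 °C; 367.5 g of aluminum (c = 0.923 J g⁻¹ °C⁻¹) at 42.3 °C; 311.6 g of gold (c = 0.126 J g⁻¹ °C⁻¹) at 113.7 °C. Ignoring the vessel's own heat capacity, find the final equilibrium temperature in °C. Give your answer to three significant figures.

Σ mᵢcᵢ(T − Tᵢ) = 0  ⇒  T = Σ mᵢcᵢTᵢ / Σ mᵢcᵢ
Σ mᵢcᵢ = 428.6×0.388 + 367.5×0.923 + 311.6×0.126 = 544.7609
Σ mᵢcᵢTᵢ = 166.2968×14.3 + 339.2025×42.3 + 39.2616×113.7 = 21190
T = 21190 / 544.7609 = 38.90 °C

T_f = 38.9 °C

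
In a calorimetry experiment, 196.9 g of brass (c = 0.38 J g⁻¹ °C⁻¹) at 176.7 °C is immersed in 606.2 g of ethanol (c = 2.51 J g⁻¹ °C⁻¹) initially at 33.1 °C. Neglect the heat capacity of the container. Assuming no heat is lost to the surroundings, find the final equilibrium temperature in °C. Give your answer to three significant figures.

Heat lost by brass = heat gained by ethanol.
(196.9)(0.38)(176.7 − T) = (606.2)(2.51)(T − 33.1)
74.822 (176.7 − T) = 1521.562 (T − 33.1)
13221 − 74.822 T = 1521.562 T − 50364
63585 = 1596.384 T
T = 39.83 °C

T_f = 39.8 °C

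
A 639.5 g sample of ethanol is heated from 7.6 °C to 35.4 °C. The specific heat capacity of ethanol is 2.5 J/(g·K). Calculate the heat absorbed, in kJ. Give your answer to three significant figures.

q = 44.4 kJ

q = m c ΔT = 639.5 × 2.5 × (35.4 − 7.6)
q = 639.5 × 2.5 × 27.8 = 44445 J = 44.4 kJ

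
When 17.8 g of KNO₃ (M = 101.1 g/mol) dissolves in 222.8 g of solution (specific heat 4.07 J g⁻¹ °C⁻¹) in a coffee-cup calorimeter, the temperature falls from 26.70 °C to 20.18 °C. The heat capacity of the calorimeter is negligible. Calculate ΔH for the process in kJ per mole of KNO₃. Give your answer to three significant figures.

|ΔT| = |20.18 − 26.70| = 6.52 °C
|q_surr| = (222.8 × 4.07) × 6.52 = 906.796 × 6.52 = 5912 J
n(KNO₃) = 17.8 / 101.1 = 0.1761 mol
Temperature fell, so q_rxn = +|q_surr| = 5.912 kJ
ΔH = q_rxn / n = 33.57 kJ/mol

ΔH = 33.6 kJ/mol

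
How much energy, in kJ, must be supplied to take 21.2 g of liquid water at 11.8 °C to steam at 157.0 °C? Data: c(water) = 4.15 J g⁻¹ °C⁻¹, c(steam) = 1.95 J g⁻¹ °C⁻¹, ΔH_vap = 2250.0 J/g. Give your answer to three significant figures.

q = 57.8 kJ

q1 (heat water 11.8→100.0 °C): 21.2 × 4.15 × 88.2 = 7760 J
q2 (vaporize at 100 °C): 21.2 × 2250.0 = 47700 J
q3 (heat steam 100.0→157.0 °C): 21.2 × 1.95 × 57.0 = 2356 J
Total: 7760 + 47700 + 2356 = 57816 J = 57.8 kJ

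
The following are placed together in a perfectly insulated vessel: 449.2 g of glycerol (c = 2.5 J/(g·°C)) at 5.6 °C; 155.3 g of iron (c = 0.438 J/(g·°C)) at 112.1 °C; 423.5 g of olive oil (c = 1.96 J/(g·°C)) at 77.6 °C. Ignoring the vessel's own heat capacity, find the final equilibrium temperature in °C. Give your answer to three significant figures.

T_f = 38.8 °C

Σ mᵢcᵢ(T − Tᵢ) = 0  ⇒  T = Σ mᵢcᵢTᵢ / Σ mᵢcᵢ
Σ mᵢcᵢ = 449.2×2.5 + 155.3×0.438 + 423.5×1.96 = 2021.0814
Σ mᵢcᵢTᵢ = 1123×5.6 + 68.0214×112.1 + 830.06×77.6 = 78327
T = 78327 / 2021.0814 = 38.75 °C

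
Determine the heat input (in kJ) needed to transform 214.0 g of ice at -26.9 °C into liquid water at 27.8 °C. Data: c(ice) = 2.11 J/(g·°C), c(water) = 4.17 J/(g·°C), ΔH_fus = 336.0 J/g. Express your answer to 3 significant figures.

q1 (heat ice -26.9→0.0 °C): 214.0 × 2.11 × 26.9 = 12146 J
q2 (melt at 0 °C): 214.0 × 336.0 = 71904 J
q3 (heat water 0.0→27.8 °C): 214.0 × 4.17 × 27.8 = 24808 J
Total: 12146 + 71904 + 24808 = 108858 J = 109 kJ

q = 109 kJ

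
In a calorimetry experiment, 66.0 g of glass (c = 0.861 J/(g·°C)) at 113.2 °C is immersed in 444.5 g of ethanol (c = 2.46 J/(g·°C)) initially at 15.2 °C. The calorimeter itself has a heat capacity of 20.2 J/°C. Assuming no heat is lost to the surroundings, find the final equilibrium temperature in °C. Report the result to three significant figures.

T_f = 20.0 °C

Heat lost by glass = heat gained by ethanol + calorimeter.
(66.0)(0.861)(113.2 − T) = [(444.5)(2.46) + 20.2](T − 15.2)
56.826 (113.2 − T) = 1113.67 (T − 15.2)
6432.7 − 56.826 T = 1113.67 T − 16928
23360.7 = 1170.496 T
T = 19.96 °C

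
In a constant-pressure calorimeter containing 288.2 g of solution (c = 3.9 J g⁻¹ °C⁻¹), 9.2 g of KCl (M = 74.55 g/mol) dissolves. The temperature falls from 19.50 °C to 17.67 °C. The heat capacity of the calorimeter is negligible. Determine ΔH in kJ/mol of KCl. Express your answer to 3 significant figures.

ΔH = 16.7 kJ/mol

|ΔT| = |17.67 − 19.50| = 1.83 °C
|q_surr| = (288.2 × 3.9) × 1.83 = 1123.98 × 1.83 = 2057 J
n(KCl) = 9.2 / 74.55 = 0.1234 mol
Temperature fell, so q_rxn = +|q_surr| = 2.057 kJ
ΔH = q_rxn / n = 16.67 kJ/mol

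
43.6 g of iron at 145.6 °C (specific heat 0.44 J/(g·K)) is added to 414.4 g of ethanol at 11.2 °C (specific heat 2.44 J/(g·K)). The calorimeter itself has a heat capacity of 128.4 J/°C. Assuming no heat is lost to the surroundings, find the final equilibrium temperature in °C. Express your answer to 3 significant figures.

T_f = 13.4 °C

Heat lost by iron = heat gained by ethanol + calorimeter.
(43.6)(0.44)(145.6 − T) = [(414.4)(2.44) + 128.4](T − 11.2)
19.184 (145.6 − T) = 1139.536 (T − 11.2)
2793.2 − 19.184 T = 1139.536 T − 12763
15556.2 = 1158.720 T
T = 13.43 °C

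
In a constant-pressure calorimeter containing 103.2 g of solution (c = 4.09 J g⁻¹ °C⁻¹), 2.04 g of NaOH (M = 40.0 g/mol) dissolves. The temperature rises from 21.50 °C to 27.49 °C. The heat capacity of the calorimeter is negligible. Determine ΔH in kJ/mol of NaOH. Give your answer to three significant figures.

|ΔT| = |27.49 − 21.50| = 5.99 °C
|q_surr| = (103.2 × 4.09) × 5.99 = 422.088 × 5.99 = 2528 J
n(NaOH) = 2.04 / 40.0 = 0.05100 mol
Temperature rose, so q_rxn = −|q_surr| = -2.528 kJ
ΔH = q_rxn / n = -49.57 kJ/mol

ΔH = -49.6 kJ/mol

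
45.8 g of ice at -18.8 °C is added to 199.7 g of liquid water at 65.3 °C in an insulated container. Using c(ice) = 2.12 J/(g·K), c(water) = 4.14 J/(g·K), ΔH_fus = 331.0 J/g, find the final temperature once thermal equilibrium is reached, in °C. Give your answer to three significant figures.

T_f = 36.4 °C

Heat to bring ice to 0 °C and melt it: q₁ = 45.8×2.12×18.8 + 45.8×331.0 = 16985 J
Heat the water can supply cooling to 0 °C: 199.7×4.14×65.3 = 53987.3 J > q₁, so all ice melts.
Energy balance: 199.7×4.14×(65.3 − T) = 16985 + 45.8×4.14×(T − 0)
826.758(65.3 − T) = 16985 + 189.612 T
53987.3 − 16985 = 1016.370 T
T = 37002.3 / 1016.370 = 36.41 °C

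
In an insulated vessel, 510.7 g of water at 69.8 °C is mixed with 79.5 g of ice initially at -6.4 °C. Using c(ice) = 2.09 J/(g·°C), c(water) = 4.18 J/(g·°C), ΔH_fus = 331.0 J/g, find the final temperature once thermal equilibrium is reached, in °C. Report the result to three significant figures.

T_f = 49.3 °C

Heat to bring ice to 0 °C and melt it: q₁ = 79.5×2.09×6.4 + 79.5×331.0 = 27378 J
Heat the water can supply cooling to 0 °C: 510.7×4.18×69.8 = 149004 J > q₁, so all ice melts.
Energy balance: 510.7×4.18×(69.8 − T) = 27378 + 79.5×4.18×(T − 0)
2134.726(69.8 − T) = 27378 + 332.31 T
149004 − 27378 = 2467.036 T
T = 121626 / 2467.036 = 49.30 °C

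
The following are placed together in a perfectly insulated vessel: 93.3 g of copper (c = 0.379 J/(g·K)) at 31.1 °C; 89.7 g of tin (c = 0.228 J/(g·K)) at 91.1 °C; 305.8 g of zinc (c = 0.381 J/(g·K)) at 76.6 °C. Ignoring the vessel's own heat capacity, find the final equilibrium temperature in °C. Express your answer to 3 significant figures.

Σ mᵢcᵢ(T − Tᵢ) = 0  ⇒  T = Σ mᵢcᵢTᵢ / Σ mᵢcᵢ
Σ mᵢcᵢ = 93.3×0.379 + 89.7×0.228 + 305.8×0.381 = 172.3221
Σ mᵢcᵢTᵢ = 35.3607×31.1 + 20.4516×91.1 + 116.5098×76.6 = 11888
T = 11888 / 172.3221 = 68.99 °C

T_f = 69.0 °C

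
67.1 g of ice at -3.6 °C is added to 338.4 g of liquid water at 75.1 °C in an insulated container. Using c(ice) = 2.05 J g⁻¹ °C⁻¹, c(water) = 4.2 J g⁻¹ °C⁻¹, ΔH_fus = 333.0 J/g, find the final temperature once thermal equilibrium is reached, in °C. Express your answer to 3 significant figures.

Heat to bring ice to 0 °C and melt it: q₁ = 67.1×2.05×3.6 + 67.1×333.0 = 22839 J
Heat the water can supply cooling to 0 °C: 338.4×4.2×75.1 = 106738 J > q₁, so all ice melts.
Energy balance: 338.4×4.2×(75.1 − T) = 22839 + 67.1×4.2×(T − 0)
1421.28(75.1 − T) = 22839 + 281.82 T
106738 − 22839 = 1703.10 T
T = 83899 / 1703.10 = 49.26 °C

T_f = 49.3 °C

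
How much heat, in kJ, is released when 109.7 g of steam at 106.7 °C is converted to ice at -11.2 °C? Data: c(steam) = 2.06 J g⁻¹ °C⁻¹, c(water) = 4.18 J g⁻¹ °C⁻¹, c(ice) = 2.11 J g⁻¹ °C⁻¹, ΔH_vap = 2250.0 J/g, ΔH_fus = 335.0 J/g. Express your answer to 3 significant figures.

q = 334 kJ

q1 (cool steam 106.7→100 °C): 109.7 × 2.06 × 6.7 = 1514 J
q2 (condense at 100 °C): 109.7 × 2250.0 = 246825 J
q3 (cool water 100→0 °C): 109.7 × 4.18 × 100.0 = 45855 J
q4 (freeze at 0 °C): 109.7 × 335.0 = 36750 J
q5 (cool ice 0→-11.2 °C): 109.7 × 2.11 × 11.2 = 2592 J
Total: 1514 + 246825 + 45855 + 36750 + 2592 = 333536 J = 334 kJ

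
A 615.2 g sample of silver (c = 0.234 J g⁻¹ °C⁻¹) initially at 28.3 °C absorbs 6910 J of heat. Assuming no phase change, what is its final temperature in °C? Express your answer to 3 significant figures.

T_f = 76.3 °C

ΔT = q / (m c) = 6910 / (615.2 × 0.234) = 48.00 °C
T_f = 28.3 + 48.00 = 76.30 °C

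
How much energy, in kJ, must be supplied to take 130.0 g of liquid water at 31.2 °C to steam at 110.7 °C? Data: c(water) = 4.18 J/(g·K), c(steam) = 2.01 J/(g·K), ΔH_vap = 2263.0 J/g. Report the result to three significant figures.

q = 334 kJ

q1 (heat water 31.2→100.0 °C): 130.0 × 4.18 × 68.8 = 37386 J
q2 (vaporize at 100 °C): 130.0 × 2263.0 = 294190 J
q3 (heat steam 100.0→110.7 °C): 130.0 × 2.01 × 10.7 = 2796 J
Total: 37386 + 294190 + 2796 = 334372 J = 334 kJ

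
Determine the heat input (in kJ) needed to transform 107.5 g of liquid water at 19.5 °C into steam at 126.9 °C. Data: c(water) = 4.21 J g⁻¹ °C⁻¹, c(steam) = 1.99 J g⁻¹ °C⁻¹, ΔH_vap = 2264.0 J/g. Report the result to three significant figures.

q1 (heat water 19.5→100.0 °C): 107.5 × 4.21 × 80.5 = 36432 J
q2 (vaporize at 100 °C): 107.5 × 2264.0 = 243380 J
q3 (heat steam 100.0→126.9 °C): 107.5 × 1.99 × 26.9 = 5755 J
Total: 36432 + 243380 + 5755 = 285567 J = 286 kJ

q = 286 kJ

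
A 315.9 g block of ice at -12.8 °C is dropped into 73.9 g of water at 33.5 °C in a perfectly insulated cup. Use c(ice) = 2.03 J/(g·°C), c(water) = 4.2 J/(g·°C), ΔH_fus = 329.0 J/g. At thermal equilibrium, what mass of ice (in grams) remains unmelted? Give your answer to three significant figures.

m_ice remaining = 309 g

Heat to warm all ice to 0 °C: 315.9×2.03×12.8 = 8208.3 J
Heat released by water cooling to 0 °C: 73.9×4.2×33.5 = 10398 J
10398 J < 8208.3 + 315.9×329.0 = 112139.4 J, so not all ice melts; final T = 0 °C.
Heat left for melting: 10398 − 8208.3 = 2189.7 J
Mass melted = 2189.7 / 329.0 = 6.656 g
Ice remaining = 315.9 − 6.656 = 309.244 g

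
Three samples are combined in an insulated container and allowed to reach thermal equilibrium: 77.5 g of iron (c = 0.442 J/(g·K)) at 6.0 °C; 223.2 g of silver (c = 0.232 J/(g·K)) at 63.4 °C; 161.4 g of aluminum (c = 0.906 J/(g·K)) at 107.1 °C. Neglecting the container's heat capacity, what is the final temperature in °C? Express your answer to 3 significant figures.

Σ mᵢcᵢ(T − Tᵢ) = 0  ⇒  T = Σ mᵢcᵢTᵢ / Σ mᵢcᵢ
Σ mᵢcᵢ = 77.5×0.442 + 223.2×0.232 + 161.4×0.906 = 232.2658
Σ mᵢcᵢTᵢ = 34.255×6.0 + 51.7824×63.4 + 146.2284×107.1 = 19150
T = 19150 / 232.2658 = 82.449 °C

T_f = 82.4 °C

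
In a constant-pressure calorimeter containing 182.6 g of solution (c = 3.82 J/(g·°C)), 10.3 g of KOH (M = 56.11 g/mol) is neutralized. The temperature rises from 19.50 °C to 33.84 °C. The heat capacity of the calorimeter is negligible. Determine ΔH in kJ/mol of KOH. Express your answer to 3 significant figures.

ΔH = -54.5 kJ/mol

|ΔT| = |33.84 − 19.50| = 14.34 °C
|q_surr| = (182.6 × 3.82) × 14.34 = 697.532 × 14.34 = 10000 J
n(KOH) = 10.3 / 56.11 = 0.1836 mol
Temperature rose, so q_rxn = −|q_surr| = -10.00 kJ
ΔH = q_rxn / n = -54.47 kJ/mol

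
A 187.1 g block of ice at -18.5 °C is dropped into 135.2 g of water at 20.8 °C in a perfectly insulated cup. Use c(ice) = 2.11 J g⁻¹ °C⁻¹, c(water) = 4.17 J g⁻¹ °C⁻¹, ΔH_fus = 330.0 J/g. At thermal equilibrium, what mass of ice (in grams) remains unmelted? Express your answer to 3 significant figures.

Heat to warm all ice to 0 °C: 187.1×2.11×18.5 = 7303.4 J
Heat released by water cooling to 0 °C: 135.2×4.17×20.8 = 11727 J
11727 J < 7303.4 + 187.1×330.0 = 69046.4 J, so not all ice melts; final T = 0 °C.
Heat left for melting: 11727 − 7303.4 = 4423.6 J
Mass melted = 4423.6 / 330.0 = 13.40 g
Ice remaining = 187.1 − 13.40 = 173.70 g

m_ice remaining = 174 g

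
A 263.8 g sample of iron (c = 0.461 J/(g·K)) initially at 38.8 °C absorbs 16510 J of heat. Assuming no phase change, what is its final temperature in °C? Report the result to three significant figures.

T_f = 175 °C

ΔT = q / (m c) = 16510 / (263.8 × 0.461) = 135.8 °C
T_f = 38.8 + 135.8 = 174.6 °C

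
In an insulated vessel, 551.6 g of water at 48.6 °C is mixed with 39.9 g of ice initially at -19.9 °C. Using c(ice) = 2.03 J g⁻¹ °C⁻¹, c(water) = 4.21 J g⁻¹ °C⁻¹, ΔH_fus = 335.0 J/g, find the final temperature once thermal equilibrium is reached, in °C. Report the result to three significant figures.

Heat to bring ice to 0 °C and melt it: q₁ = 39.9×2.03×19.9 + 39.9×335.0 = 14978 J
Heat the water can supply cooling to 0 °C: 551.6×4.21×48.6 = 112861 J > q₁, so all ice melts.
Energy balance: 551.6×4.21×(48.6 − T) = 14978 + 39.9×4.21×(T − 0)
2322.236(48.6 − T) = 14978 + 167.979 T
112861 − 14978 = 2490.215 T
T = 97883 / 2490.215 = 39.31 °C

T_f = 39.3 °C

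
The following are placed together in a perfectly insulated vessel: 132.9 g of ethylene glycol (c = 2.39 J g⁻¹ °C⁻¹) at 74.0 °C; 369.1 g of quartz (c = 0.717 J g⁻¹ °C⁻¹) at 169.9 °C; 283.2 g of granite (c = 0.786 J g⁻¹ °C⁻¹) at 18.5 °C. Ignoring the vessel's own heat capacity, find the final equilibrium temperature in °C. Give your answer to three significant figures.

T_f = 90.2 °C

Σ mᵢcᵢ(T − Tᵢ) = 0  ⇒  T = Σ mᵢcᵢTᵢ / Σ mᵢcᵢ
Σ mᵢcᵢ = 132.9×2.39 + 369.1×0.717 + 283.2×0.786 = 804.8709
Σ mᵢcᵢTᵢ = 317.631×74.0 + 264.6447×169.9 + 222.5952×18.5 = 72586
T = 72586 / 804.8709 = 90.18 °C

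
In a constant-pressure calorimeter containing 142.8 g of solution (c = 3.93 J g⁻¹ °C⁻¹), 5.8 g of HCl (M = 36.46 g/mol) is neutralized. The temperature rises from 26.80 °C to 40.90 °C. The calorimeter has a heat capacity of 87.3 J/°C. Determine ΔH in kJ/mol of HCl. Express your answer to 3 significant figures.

ΔH = -57.5 kJ/mol

|ΔT| = |40.90 − 26.80| = 14.10 °C
|q_surr| = (142.8 × 3.93 + 87.3) × 14.10 = 648.504 × 14.10 = 9144 J
n(HCl) = 5.8 / 36.46 = 0.1591 mol
Temperature rose, so q_rxn = −|q_surr| = -9.144 kJ
ΔH = q_rxn / n = -57.47 kJ/mol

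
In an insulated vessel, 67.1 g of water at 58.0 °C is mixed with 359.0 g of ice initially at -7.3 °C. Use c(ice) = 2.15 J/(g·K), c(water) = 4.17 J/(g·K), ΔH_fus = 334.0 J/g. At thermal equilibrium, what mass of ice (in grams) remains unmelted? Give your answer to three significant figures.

m_ice remaining = 327 g

Heat to warm all ice to 0 °C: 359.0×2.15×7.3 = 5634.5 J
Heat released by water cooling to 0 °C: 67.1×4.17×58.0 = 16229 J
16229 J < 5634.5 + 359.0×334.0 = 125540.5 J, so not all ice melts; final T = 0 °C.
Heat left for melting: 16229 − 5634.5 = 10594.5 J
Mass melted = 10594.5 / 334.0 = 31.72 g
Ice remaining = 359.0 − 31.72 = 327.28 g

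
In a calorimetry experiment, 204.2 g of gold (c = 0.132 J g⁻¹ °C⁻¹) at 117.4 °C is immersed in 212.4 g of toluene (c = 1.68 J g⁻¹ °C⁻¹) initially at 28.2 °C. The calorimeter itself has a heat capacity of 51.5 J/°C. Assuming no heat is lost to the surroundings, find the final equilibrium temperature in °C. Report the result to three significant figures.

T_f = 33.7 °C

Heat lost by gold = heat gained by toluene + calorimeter.
(204.2)(0.132)(117.4 − T) = [(212.4)(1.68) + 51.5](T − 28.2)
26.9544 (117.4 − T) = 408.332 (T − 28.2)
3164.4 − 26.9544 T = 408.332 T − 11515
14679.4 = 435.2864 T
T = 33.72 °C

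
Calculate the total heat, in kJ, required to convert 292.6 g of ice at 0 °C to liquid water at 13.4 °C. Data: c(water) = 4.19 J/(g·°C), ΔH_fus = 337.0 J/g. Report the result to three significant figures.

q = 115 kJ

q1 (melt at 0 °C): 292.6 × 337.0 = 98606 J
q2 (heat water 0.0→13.4 °C): 292.6 × 4.19 × 13.4 = 16428 J
Total: 98606 + 16428 = 115034 J = 115 kJ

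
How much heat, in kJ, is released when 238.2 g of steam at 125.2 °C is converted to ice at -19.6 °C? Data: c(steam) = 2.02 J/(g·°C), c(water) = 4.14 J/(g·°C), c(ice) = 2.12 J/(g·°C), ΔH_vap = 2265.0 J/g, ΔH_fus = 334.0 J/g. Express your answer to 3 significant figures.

q1 (cool steam 125.2→100 °C): 238.2 × 2.02 × 25.2 = 12125 J
q2 (condense at 100 °C): 238.2 × 2265.0 = 539523 J
q3 (cool water 100→0 °C): 238.2 × 4.14 × 100.0 = 98615 J
q4 (freeze at 0 °C): 238.2 × 334.0 = 79559 J
q5 (cool ice 0→-19.6 °C): 238.2 × 2.12 × 19.6 = 9898 J
Total: 12125 + 539523 + 98615 + 79559 + 9898 = 739720 J = 740 kJ

q = 740 kJ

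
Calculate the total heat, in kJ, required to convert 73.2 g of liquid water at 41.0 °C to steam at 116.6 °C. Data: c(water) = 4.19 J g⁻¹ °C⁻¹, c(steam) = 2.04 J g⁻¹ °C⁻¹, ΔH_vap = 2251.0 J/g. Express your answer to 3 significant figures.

q = 185 kJ

q1 (heat water 41.0→100.0 °C): 73.2 × 4.19 × 59.0 = 18096 J
q2 (vaporize at 100 °C): 73.2 × 2251.0 = 164773 J
q3 (heat steam 100.0→116.6 °C): 73.2 × 2.04 × 16.6 = 2479 J
Total: 18096 + 164773 + 2479 = 185348 J = 185 kJ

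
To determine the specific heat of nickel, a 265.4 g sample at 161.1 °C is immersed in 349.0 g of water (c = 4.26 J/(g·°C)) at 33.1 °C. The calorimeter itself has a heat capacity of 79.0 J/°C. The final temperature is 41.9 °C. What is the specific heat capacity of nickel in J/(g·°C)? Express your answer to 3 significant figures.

q_gained = (349.0 × 4.26 + 79.0) × (41.9 − 33.1) = 13780 J
q_lost = 265.4 × c × (161.1 − 41.9) = 31635.68 c
Set equal: c = 13780 / 31635.68 = 0.436 J/(g·°C)

c = 0.436 J/(g·°C)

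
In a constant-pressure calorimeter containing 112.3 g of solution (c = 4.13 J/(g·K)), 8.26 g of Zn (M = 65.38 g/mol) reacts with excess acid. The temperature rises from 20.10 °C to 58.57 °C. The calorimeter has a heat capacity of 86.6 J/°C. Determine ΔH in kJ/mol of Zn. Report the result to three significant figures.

ΔH = -168 kJ/mol

|ΔT| = |58.57 − 20.10| = 38.47 °C
|q_surr| = (112.3 × 4.13 + 86.6) × 38.47 = 550.399 × 38.47 = 21170 J
n(Zn) = 8.26 / 65.38 = 0.1263 mol
Temperature rose, so q_rxn = −|q_surr| = -21.17 kJ
ΔH = q_rxn / n = -167.6 kJ/mol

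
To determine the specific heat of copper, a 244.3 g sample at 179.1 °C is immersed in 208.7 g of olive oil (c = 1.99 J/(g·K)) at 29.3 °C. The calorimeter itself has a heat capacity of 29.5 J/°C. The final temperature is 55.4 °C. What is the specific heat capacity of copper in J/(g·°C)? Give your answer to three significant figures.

c = 0.384 J/(g·°C)

q_gained = (208.7 × 1.99 + 29.5) × (55.4 − 29.3) = 11610 J
q_lost = 244.3 × c × (179.1 − 55.4) = 30219.91 c
Set equal: c = 11610 / 30219.91 = 0.384 J/(g·°C)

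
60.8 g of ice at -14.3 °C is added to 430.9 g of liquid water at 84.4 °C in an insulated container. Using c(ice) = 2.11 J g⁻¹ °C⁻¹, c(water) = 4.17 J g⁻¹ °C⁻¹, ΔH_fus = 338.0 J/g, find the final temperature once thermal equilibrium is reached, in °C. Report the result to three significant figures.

Heat to bring ice to 0 °C and melt it: q₁ = 60.8×2.11×14.3 + 60.8×338.0 = 22385 J
Heat the water can supply cooling to 0 °C: 430.9×4.17×84.4 = 151654 J > q₁, so all ice melts.
Energy balance: 430.9×4.17×(84.4 − T) = 22385 + 60.8×4.17×(T − 0)
1796.853(84.4 − T) = 22385 + 253.536 T
151654 − 22385 = 2050.389 T
T = 129269 / 2050.389 = 63.046 °C

T_f = 63.0 °C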